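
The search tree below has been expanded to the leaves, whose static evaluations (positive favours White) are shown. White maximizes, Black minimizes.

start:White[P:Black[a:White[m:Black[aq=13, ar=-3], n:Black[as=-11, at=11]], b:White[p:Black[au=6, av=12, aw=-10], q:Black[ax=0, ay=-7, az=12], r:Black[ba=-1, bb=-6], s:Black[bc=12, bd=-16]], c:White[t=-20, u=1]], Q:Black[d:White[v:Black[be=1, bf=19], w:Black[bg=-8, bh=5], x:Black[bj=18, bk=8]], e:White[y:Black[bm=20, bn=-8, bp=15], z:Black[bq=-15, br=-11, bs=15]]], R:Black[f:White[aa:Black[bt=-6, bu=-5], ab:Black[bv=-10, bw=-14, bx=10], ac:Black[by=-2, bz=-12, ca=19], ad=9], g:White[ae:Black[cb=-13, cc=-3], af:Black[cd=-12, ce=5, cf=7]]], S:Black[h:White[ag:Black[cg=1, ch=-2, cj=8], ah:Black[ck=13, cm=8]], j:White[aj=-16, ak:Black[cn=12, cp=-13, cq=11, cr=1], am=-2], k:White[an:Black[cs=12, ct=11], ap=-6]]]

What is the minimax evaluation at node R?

-12

aa (Black): min(-6, -5) = -6
ab (Black): min(-10, -14, 10) = -14
ac (Black): min(-2, -12, 19) = -12
f (White): max(-6, -14, -12, 9) = 9
ae (Black): min(-13, -3) = -13
af (Black): min(-12, 5, 7) = -12
g (White): max(-13, -12) = -12
R (Black): min(9, -12) = -12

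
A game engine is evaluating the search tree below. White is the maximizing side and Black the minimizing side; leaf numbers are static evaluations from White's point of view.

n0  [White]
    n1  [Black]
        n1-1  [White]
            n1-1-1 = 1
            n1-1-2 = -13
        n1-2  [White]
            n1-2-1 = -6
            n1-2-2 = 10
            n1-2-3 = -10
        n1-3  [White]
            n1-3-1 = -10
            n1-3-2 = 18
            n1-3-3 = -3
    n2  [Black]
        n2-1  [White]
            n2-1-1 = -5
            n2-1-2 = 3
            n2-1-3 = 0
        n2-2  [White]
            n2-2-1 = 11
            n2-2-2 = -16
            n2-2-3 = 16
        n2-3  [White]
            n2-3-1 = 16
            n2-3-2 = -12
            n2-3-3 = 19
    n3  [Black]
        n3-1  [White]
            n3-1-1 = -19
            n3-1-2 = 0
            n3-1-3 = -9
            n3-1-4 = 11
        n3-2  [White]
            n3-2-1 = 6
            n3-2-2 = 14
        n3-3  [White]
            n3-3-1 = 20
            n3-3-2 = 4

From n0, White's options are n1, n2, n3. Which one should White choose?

n3

n1-1 (White): max(1, -13) = 1
n1-2 (White): max(-6, 10, -10) = 10
n1-3 (White): max(-10, 18, -3) = 18
n1 (Black): min(1, 10, 18) = 1
n2-1 (White): max(-5, 3, 0) = 3
n2-2 (White): max(11, -16, 16) = 16
n2-3 (White): max(16, -12, 19) = 19
n2 (Black): min(3, 16, 19) = 3
n3-1 (White): max(-19, 0, -9, 11) = 11
n3-2 (White): max(6, 14) = 14
n3-3 (White): max(20, 4) = 20
n3 (Black): min(11, 14, 20) = 11
n0 (White): max(1, 3, 11) = 11
White at n0 wants the highest of {n1=1, n2=3, n3=11}, so chooses n3.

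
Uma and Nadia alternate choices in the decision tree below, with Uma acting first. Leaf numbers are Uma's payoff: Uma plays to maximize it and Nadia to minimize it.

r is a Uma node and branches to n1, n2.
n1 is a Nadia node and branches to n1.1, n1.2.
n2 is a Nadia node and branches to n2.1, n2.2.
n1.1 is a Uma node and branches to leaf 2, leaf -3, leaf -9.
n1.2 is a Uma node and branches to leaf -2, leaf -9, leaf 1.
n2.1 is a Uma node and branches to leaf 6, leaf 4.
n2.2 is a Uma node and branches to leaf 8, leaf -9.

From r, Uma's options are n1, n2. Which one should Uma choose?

n2

n1.1 (Uma): max(2, -3, -9) = 2
n1.2 (Uma): max(-2, -9, 1) = 1
n1 (Nadia): min(2, 1) = 1
n2.1 (Uma): max(6, 4) = 6
n2.2 (Uma): max(8, -9) = 8
n2 (Nadia): min(6, 8) = 6
r (Uma): max(1, 6) = 6
Uma at r wants the highest of {n1=1, n2=6}, so chooses n2.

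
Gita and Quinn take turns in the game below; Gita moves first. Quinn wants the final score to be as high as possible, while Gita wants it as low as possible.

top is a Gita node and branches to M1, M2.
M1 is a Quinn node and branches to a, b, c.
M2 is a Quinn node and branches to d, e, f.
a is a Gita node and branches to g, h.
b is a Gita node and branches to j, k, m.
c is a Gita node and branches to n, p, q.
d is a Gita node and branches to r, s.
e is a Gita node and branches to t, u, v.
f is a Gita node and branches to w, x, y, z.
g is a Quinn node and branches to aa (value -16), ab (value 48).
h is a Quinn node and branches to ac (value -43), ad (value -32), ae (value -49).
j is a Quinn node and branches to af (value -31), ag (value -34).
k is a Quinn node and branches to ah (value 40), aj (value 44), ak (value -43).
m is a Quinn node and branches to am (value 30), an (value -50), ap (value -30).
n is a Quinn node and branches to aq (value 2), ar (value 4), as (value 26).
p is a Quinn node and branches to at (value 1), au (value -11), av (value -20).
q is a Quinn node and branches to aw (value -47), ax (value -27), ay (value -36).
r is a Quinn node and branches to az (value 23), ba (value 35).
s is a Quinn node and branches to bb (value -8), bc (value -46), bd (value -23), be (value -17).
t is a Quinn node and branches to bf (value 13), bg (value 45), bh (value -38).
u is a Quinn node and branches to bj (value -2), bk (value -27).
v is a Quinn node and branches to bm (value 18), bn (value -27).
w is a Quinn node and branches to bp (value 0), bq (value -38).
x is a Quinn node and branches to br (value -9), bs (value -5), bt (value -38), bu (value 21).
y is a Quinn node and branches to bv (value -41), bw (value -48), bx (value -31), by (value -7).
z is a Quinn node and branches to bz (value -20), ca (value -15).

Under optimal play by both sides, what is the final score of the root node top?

g (Quinn): max(-16, 48) = 48
h (Quinn): max(-43, -32, -49) = -32
a (Gita): min(48, -32) = -32
j (Quinn): max(-31, -34) = -31
k (Quinn): max(40, 44, -43) = 44
m (Quinn): max(30, -50, -30) = 30
b (Gita): min(-31, 44, 30) = -31
n (Quinn): max(2, 4, 26) = 26
p (Quinn): max(1, -11, -20) = 1
q (Quinn): max(-47, -27, -36) = -27
c (Gita): min(26, 1, -27) = -27
M1 (Quinn): max(-32, -31, -27) = -27
r (Quinn): max(23, 35) = 35
s (Quinn): max(-8, -46, -23, -17) = -8
d (Gita): min(35, -8) = -8
t (Quinn): max(13, 45, -38) = 45
u (Quinn): max(-2, -27) = -2
v (Quinn): max(18, -27) = 18
e (Gita): min(45, -2, 18) = -2
w (Quinn): max(0, -38) = 0
x (Quinn): max(-9, -5, -38, 21) = 21
y (Quinn): max(-41, -48, -31, -7) = -7
z (Quinn): max(-20, -15) = -15
f (Gita): min(0, 21, -7, -15) = -15
M2 (Quinn): max(-8, -2, -15) = -2
top (Gita): min(-27, -2) = -27

-27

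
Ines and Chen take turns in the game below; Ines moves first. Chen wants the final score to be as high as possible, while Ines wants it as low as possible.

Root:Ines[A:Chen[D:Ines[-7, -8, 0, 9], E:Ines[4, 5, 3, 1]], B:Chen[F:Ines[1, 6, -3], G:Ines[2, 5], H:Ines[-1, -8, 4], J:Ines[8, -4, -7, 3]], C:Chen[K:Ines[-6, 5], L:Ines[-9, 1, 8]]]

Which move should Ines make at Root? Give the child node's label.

D (Ines): min(-7, -8, 0, 9) = -8
E (Ines): min(4, 5, 3, 1) = 1
A (Chen): max(-8, 1) = 1
F (Ines): min(1, 6, -3) = -3
G (Ines): min(2, 5) = 2
H (Ines): min(-1, -8, 4) = -8
J (Ines): min(8, -4, -7, 3) = -7
B (Chen): max(-3, 2, -8, -7) = 2
K (Ines): min(-6, 5) = -6
L (Ines): min(-9, 1, 8) = -9
C (Chen): max(-6, -9) = -6
Root (Ines): min(1, 2, -6) = -6
Ines at Root wants the lowest of {A=1, B=2, C=-6}, so chooses C.

C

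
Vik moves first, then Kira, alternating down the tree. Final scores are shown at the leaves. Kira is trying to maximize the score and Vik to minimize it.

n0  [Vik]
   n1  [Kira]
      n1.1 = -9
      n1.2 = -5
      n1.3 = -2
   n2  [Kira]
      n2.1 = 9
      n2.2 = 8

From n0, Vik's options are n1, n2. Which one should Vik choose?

n1 (Kira): max(-9, -5, -2) = -2
n2 (Kira): max(9, 8) = 9
n0 (Vik): min(-2, 9) = -2
Vik at n0 wants the lowest of {n1=-2, n2=9}, so chooses n1.

n1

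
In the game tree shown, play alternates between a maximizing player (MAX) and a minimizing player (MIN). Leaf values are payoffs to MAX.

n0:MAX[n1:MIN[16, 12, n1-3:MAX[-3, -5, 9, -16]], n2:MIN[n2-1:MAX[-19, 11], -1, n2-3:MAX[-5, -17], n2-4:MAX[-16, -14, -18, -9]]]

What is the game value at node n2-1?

n2-1 (MAX): max(-19, 11) = 11

11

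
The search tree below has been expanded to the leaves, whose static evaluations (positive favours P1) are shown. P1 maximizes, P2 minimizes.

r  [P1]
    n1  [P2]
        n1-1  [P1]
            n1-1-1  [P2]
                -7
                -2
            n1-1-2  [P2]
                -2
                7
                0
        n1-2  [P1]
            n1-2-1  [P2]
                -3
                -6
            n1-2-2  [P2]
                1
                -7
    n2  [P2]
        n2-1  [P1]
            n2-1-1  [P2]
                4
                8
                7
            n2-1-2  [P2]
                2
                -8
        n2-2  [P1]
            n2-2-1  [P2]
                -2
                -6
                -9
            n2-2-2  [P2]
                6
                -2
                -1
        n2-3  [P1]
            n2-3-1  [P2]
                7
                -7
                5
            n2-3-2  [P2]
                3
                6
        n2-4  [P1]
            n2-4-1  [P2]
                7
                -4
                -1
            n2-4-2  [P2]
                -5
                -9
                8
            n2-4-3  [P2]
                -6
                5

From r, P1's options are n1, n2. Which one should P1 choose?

n2

n1-1-1 (P2): min(-7, -2) = -7
n1-1-2 (P2): min(-2, 7, 0) = -2
n1-1 (P1): max(-7, -2) = -2
n1-2-1 (P2): min(-3, -6) = -6
n1-2-2 (P2): min(1, -7) = -7
n1-2 (P1): max(-6, -7) = -6
n1 (P2): min(-2, -6) = -6
n2-1-1 (P2): min(4, 8, 7) = 4
n2-1-2 (P2): min(2, -8) = -8
n2-1 (P1): max(4, -8) = 4
n2-2-1 (P2): min(-2, -6, -9) = -9
n2-2-2 (P2): min(6, -2, -1) = -2
n2-2 (P1): max(-9, -2) = -2
n2-3-1 (P2): min(7, -7, 5) = -7
n2-3-2 (P2): min(3, 6) = 3
n2-3 (P1): max(-7, 3) = 3
n2-4-1 (P2): min(7, -4, -1) = -4
n2-4-2 (P2): min(-5, -9, 8) = -9
n2-4-3 (P2): min(-6, 5) = -6
n2-4 (P1): max(-4, -9, -6) = -4
n2 (P2): min(4, -2, 3, -4) = -4
r (P1): max(-6, -4) = -4
P1 at r wants the highest of {n1=-6, n2=-4}, so chooses n2.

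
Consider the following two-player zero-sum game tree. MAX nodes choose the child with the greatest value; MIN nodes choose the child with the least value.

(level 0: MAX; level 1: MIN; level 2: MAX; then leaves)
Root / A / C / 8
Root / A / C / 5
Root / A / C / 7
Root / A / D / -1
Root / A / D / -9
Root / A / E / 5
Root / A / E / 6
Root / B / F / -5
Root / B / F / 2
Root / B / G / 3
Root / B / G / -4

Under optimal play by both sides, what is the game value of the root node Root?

2

C (MAX): max(8, 5, 7) = 8
D (MAX): max(-1, -9) = -1
E (MAX): max(5, 6) = 6
A (MIN): min(8, -1, 6) = -1
F (MAX): max(-5, 2) = 2
G (MAX): max(3, -4) = 3
B (MIN): min(2, 3) = 2
Root (MAX): max(-1, 2) = 2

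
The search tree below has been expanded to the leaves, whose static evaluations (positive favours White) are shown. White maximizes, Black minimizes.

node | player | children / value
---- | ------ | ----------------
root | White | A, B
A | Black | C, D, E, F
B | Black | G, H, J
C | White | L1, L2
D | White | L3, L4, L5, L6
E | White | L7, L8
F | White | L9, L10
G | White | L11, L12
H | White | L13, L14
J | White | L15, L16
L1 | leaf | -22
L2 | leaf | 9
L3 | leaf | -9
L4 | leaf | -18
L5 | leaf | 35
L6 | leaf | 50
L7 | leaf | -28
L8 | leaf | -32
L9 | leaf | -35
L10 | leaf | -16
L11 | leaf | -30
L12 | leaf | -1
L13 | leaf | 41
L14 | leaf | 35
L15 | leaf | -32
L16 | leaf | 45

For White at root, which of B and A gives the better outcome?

G (White): max(-30, -1) = -1
H (White): max(41, 35) = 41
J (White): max(-32, 45) = 45
B (Black): min(-1, 41, 45) = -1
C (White): max(-22, 9) = 9
D (White): max(-9, -18, 35, 50) = 50
E (White): max(-28, -32) = -28
F (White): max(-35, -16) = -16
A (Black): min(9, 50, -28, -16) = -28
White prefers the higher value; B=-1, A=-28. B is better since -1 > -28.

B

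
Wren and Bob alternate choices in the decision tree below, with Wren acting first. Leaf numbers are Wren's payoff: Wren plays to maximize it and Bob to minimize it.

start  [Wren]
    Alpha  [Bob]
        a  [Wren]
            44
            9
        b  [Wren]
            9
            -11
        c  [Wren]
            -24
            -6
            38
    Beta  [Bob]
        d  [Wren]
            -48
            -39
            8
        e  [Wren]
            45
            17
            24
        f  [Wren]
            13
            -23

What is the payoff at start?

9

a (Wren): max(44, 9) = 44
b (Wren): max(9, -11) = 9
c (Wren): max(-24, -6, 38) = 38
Alpha (Bob): min(44, 9, 38) = 9
d (Wren): max(-48, -39, 8) = 8
e (Wren): max(45, 17, 24) = 45
f (Wren): max(13, -23) = 13
Beta (Bob): min(8, 45, 13) = 8
start (Wren): max(9, 8) = 9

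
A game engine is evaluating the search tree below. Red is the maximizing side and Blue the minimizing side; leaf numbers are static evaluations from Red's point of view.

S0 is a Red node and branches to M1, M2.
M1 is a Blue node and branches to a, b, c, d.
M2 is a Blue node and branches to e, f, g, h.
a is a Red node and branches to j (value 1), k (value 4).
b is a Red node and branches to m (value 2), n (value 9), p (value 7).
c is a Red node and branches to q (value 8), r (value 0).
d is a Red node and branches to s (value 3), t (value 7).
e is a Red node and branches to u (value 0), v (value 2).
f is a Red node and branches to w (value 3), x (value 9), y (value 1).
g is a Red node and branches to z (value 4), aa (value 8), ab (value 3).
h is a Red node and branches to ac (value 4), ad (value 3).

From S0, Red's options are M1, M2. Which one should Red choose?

a (Red): max(1, 4) = 4
b (Red): max(2, 9, 7) = 9
c (Red): max(8, 0) = 8
d (Red): max(3, 7) = 7
M1 (Blue): min(4, 9, 8, 7) = 4
e (Red): max(0, 2) = 2
f (Red): max(3, 9, 1) = 9
g (Red): max(4, 8, 3) = 8
h (Red): max(4, 3) = 4
M2 (Blue): min(2, 9, 8, 4) = 2
S0 (Red): max(4, 2) = 4
Red at S0 wants the highest of {M1=4, M2=2}, so chooses M1.

M1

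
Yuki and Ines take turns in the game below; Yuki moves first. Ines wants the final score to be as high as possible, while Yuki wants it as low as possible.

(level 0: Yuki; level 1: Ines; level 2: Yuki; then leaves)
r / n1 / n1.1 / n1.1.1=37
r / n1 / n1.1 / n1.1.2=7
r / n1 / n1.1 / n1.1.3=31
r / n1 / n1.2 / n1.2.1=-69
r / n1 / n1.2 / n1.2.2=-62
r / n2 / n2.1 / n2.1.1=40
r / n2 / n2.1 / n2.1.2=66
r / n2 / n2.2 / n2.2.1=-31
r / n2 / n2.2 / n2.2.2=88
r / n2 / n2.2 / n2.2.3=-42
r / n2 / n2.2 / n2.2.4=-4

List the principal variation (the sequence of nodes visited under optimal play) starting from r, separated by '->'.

r -> n1 -> n1.1 -> n1.1.2

n1.1 (Yuki): min(37, 7, 31) = 7
n1.2 (Yuki): min(-69, -62) = -69
n1 (Ines): max(7, -69) = 7
n2.1 (Yuki): min(40, 66) = 40
n2.2 (Yuki): min(-31, 88, -42, -4) = -42
n2 (Ines): max(40, -42) = 40
r (Yuki): min(7, 40) = 7
At r, Yuki picks n1 (lowest: 7).
At n1, Ines picks n1.1 (highest: 7).
At n1.1, Yuki picks n1.1.2 (lowest: 7).
Terminal value 7.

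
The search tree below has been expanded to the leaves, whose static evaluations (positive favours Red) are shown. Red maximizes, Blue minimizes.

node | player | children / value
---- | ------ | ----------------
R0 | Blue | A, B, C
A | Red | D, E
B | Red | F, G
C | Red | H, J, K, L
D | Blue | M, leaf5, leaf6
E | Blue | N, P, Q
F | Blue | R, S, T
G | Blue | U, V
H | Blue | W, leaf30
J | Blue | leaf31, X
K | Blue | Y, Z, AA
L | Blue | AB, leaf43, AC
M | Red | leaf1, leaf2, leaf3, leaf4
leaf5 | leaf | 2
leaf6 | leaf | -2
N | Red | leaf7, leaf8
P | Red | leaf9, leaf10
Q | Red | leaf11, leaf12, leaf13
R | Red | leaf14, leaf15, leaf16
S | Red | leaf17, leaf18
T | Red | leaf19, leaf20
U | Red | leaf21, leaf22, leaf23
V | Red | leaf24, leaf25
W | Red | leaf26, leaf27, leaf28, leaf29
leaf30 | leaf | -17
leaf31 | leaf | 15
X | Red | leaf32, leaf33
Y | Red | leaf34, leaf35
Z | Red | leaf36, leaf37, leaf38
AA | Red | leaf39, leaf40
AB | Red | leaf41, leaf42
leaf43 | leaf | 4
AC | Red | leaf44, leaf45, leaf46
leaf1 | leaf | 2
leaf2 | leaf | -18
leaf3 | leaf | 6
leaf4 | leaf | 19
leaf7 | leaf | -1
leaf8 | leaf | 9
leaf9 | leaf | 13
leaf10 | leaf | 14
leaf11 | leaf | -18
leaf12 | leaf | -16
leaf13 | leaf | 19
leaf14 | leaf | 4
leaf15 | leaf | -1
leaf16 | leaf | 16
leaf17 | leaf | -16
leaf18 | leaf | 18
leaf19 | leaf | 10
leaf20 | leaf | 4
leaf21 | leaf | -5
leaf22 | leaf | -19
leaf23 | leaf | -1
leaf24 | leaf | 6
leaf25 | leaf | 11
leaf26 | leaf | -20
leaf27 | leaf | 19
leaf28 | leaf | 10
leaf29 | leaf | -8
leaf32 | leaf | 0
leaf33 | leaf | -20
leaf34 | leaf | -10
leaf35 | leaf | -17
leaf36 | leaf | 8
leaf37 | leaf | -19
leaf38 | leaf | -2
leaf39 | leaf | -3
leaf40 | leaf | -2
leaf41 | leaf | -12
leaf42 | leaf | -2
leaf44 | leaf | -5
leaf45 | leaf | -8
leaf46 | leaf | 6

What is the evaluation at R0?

M (Red): max(2, -18, 6, 19) = 19
D (Blue): min(19, 2, -2) = -2
N (Red): max(-1, 9) = 9
P (Red): max(13, 14) = 14
Q (Red): max(-18, -16, 19) = 19
E (Blue): min(9, 14, 19) = 9
A (Red): max(-2, 9) = 9
R (Red): max(4, -1, 16) = 16
S (Red): max(-16, 18) = 18
T (Red): max(10, 4) = 10
F (Blue): min(16, 18, 10) = 10
U (Red): max(-5, -19, -1) = -1
V (Red): max(6, 11) = 11
G (Blue): min(-1, 11) = -1
B (Red): max(10, -1) = 10
W (Red): max(-20, 19, 10, -8) = 19
H (Blue): min(19, -17) = -17
X (Red): max(0, -20) = 0
J (Blue): min(15, 0) = 0
Y (Red): max(-10, -17) = -10
Z (Red): max(8, -19, -2) = 8
AA (Red): max(-3, -2) = -2
K (Blue): min(-10, 8, -2) = -10
AB (Red): max(-12, -2) = -2
AC (Red): max(-5, -8, 6) = 6
L (Blue): min(-2, 4, 6) = -2
C (Red): max(-17, 0, -10, -2) = 0
R0 (Blue): min(9, 10, 0) = 0

0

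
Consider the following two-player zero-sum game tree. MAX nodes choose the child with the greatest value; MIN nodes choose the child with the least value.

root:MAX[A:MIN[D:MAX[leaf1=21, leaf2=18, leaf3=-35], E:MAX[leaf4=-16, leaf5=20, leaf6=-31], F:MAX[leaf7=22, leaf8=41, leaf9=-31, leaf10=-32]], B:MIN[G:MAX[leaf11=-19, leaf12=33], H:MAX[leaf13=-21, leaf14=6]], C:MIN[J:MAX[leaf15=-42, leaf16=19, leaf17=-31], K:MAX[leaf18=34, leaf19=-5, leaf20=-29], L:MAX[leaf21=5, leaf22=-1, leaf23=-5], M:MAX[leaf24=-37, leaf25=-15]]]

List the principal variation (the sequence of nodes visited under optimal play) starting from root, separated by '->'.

root -> A -> E -> leaf5

D (MAX): max(21, 18, -35) = 21
E (MAX): max(-16, 20, -31) = 20
F (MAX): max(22, 41, -31, -32) = 41
A (MIN): min(21, 20, 41) = 20
G (MAX): max(-19, 33) = 33
H (MAX): max(-21, 6) = 6
B (MIN): min(33, 6) = 6
J (MAX): max(-42, 19, -31) = 19
K (MAX): max(34, -5, -29) = 34
L (MAX): max(5, -1, -5) = 5
M (MAX): max(-37, -15) = -15
C (MIN): min(19, 34, 5, -15) = -15
root (MAX): max(20, 6, -15) = 20
At root, MAX picks A (highest: 20).
At A, MIN picks E (lowest: 20).
At E, MAX picks leaf5 (highest: 20).
Terminal value 20.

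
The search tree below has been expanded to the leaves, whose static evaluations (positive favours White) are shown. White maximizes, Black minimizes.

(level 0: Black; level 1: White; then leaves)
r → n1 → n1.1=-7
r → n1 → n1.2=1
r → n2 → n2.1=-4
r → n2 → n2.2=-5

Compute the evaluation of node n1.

1

n1 (White): max(-7, 1) = 1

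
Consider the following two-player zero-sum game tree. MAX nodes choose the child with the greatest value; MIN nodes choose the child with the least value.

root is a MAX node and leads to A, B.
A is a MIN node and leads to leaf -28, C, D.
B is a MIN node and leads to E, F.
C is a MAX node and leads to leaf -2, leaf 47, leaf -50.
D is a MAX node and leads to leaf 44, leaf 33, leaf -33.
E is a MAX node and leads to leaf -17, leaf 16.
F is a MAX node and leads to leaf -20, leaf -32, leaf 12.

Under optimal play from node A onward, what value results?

-28

C (MAX): max(-2, 47, -50) = 47
D (MAX): max(44, 33, -33) = 44
A (MIN): min(-28, 47, 44) = -28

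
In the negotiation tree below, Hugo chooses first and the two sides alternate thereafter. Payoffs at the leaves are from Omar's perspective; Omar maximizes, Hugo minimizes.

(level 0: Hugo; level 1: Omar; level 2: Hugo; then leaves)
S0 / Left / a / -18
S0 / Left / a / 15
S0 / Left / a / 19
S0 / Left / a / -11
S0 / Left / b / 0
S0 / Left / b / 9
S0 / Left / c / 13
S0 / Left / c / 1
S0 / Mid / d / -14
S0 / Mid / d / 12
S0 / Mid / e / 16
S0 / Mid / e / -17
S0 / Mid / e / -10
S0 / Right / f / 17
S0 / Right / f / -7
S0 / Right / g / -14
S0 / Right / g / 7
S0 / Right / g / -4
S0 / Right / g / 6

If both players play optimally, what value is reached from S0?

a (Hugo): min(-18, 15, 19, -11) = -18
b (Hugo): min(0, 9) = 0
c (Hugo): min(13, 1) = 1
Left (Omar): max(-18, 0, 1) = 1
d (Hugo): min(-14, 12) = -14
e (Hugo): min(16, -17, -10) = -17
Mid (Omar): max(-14, -17) = -14
f (Hugo): min(17, -7) = -7
g (Hugo): min(-14, 7, -4, 6) = -14
Right (Omar): max(-7, -14) = -7
S0 (Hugo): min(1, -14, -7) = -14

-14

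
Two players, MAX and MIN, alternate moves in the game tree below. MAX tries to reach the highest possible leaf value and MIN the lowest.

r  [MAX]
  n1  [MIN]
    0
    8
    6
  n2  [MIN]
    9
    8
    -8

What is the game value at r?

n1 (MIN): min(0, 8, 6) = 0
n2 (MIN): min(9, 8, -8) = -8
r (MAX): max(0, -8) = 0

0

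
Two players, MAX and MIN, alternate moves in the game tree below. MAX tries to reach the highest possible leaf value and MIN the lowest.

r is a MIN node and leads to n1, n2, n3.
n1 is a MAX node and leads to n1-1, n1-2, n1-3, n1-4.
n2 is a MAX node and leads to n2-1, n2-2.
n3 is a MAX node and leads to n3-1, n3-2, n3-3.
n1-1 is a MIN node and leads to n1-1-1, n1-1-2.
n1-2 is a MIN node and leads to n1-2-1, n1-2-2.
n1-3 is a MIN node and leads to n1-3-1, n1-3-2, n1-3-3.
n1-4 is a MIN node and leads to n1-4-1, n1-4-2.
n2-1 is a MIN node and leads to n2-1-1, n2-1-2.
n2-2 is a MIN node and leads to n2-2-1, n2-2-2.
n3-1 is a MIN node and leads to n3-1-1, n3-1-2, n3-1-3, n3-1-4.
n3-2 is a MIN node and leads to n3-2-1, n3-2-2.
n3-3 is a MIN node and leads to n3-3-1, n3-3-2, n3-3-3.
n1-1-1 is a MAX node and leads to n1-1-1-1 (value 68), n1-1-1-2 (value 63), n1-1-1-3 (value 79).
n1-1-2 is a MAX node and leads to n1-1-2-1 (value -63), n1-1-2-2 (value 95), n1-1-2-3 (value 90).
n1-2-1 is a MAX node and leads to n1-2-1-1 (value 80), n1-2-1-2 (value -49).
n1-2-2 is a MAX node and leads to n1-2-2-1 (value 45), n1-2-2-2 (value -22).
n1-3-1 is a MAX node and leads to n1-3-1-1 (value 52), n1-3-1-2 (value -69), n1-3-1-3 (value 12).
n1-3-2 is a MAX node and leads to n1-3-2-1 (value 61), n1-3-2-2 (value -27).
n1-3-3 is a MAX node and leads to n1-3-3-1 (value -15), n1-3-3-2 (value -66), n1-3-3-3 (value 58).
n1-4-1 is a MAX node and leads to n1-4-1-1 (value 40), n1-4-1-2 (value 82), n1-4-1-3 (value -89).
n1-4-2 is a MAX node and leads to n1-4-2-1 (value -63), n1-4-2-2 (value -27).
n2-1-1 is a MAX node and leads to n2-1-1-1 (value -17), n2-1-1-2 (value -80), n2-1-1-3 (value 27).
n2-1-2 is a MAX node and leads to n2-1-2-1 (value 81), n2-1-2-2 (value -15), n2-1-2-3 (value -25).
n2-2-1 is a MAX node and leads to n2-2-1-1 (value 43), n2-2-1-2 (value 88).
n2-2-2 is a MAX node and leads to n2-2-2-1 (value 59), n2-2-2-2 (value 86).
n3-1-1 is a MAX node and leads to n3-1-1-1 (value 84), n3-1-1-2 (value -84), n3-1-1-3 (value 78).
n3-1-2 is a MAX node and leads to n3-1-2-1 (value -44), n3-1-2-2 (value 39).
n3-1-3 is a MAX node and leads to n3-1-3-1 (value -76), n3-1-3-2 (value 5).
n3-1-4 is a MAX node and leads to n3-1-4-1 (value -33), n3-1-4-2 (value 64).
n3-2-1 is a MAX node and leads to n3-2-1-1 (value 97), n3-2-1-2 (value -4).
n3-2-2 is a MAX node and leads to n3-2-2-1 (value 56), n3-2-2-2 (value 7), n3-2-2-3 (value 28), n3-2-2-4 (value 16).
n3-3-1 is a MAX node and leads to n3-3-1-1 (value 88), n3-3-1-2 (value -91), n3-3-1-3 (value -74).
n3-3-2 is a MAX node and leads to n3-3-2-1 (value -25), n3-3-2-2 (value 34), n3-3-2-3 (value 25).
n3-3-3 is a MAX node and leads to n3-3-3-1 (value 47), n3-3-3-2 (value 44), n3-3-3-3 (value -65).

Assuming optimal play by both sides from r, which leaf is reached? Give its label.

n1-1-1 (MAX): max(68, 63, 79) = 79
n1-1-2 (MAX): max(-63, 95, 90) = 95
n1-1 (MIN): min(79, 95) = 79
n1-2-1 (MAX): max(80, -49) = 80
n1-2-2 (MAX): max(45, -22) = 45
n1-2 (MIN): min(80, 45) = 45
n1-3-1 (MAX): max(52, -69, 12) = 52
n1-3-2 (MAX): max(61, -27) = 61
n1-3-3 (MAX): max(-15, -66, 58) = 58
n1-3 (MIN): min(52, 61, 58) = 52
n1-4-1 (MAX): max(40, 82, -89) = 82
n1-4-2 (MAX): max(-63, -27) = -27
n1-4 (MIN): min(82, -27) = -27
n1 (MAX): max(79, 45, 52, -27) = 79
n2-1-1 (MAX): max(-17, -80, 27) = 27
n2-1-2 (MAX): max(81, -15, -25) = 81
n2-1 (MIN): min(27, 81) = 27
n2-2-1 (MAX): max(43, 88) = 88
n2-2-2 (MAX): max(59, 86) = 86
n2-2 (MIN): min(88, 86) = 86
n2 (MAX): max(27, 86) = 86
n3-1-1 (MAX): max(84, -84, 78) = 84
n3-1-2 (MAX): max(-44, 39) = 39
n3-1-3 (MAX): max(-76, 5) = 5
n3-1-4 (MAX): max(-33, 64) = 64
n3-1 (MIN): min(84, 39, 5, 64) = 5
n3-2-1 (MAX): max(97, -4) = 97
n3-2-2 (MAX): max(56, 7, 28, 16) = 56
n3-2 (MIN): min(97, 56) = 56
n3-3-1 (MAX): max(88, -91, -74) = 88
n3-3-2 (MAX): max(-25, 34, 25) = 34
n3-3-3 (MAX): max(47, 44, -65) = 47
n3-3 (MIN): min(88, 34, 47) = 34
n3 (MAX): max(5, 56, 34) = 56
r (MIN): min(79, 86, 56) = 56
At r, MIN picks n3 (lowest: 56).
At n3, MAX picks n3-2 (highest: 56).
At n3-2, MIN picks n3-2-2 (lowest: 56).
At n3-2-2, MAX picks n3-2-2-1 (highest: 56).
Terminal value 56.

n3-2-2-1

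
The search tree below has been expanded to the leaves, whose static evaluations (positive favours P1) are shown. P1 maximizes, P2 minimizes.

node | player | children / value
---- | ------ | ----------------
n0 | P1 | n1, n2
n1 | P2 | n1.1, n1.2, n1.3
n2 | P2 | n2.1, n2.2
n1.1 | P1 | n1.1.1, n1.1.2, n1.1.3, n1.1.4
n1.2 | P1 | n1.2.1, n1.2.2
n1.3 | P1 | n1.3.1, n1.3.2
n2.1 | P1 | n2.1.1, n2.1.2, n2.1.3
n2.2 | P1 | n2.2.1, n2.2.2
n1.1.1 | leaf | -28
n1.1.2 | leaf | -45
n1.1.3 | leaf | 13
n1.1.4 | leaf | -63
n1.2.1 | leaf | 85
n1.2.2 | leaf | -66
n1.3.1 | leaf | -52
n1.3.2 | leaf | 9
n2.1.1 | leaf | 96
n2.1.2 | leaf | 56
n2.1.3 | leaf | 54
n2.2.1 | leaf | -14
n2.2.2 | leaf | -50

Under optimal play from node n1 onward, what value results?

9

n1.1 (P1): max(-28, -45, 13, -63) = 13
n1.2 (P1): max(85, -66) = 85
n1.3 (P1): max(-52, 9) = 9
n1 (P2): min(13, 85, 9) = 9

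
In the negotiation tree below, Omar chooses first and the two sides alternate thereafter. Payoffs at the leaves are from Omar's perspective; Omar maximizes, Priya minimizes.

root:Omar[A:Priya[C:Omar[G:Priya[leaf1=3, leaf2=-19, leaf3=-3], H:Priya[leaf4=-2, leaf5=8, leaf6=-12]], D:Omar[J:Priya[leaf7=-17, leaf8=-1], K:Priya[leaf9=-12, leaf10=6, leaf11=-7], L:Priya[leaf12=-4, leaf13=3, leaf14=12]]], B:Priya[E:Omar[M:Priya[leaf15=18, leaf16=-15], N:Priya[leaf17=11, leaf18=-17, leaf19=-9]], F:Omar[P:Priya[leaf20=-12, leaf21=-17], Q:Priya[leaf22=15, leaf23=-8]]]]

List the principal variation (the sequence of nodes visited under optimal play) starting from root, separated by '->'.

G (Priya): min(3, -19, -3) = -19
H (Priya): min(-2, 8, -12) = -12
C (Omar): max(-19, -12) = -12
J (Priya): min(-17, -1) = -17
K (Priya): min(-12, 6, -7) = -12
L (Priya): min(-4, 3, 12) = -4
D (Omar): max(-17, -12, -4) = -4
A (Priya): min(-12, -4) = -12
M (Priya): min(18, -15) = -15
N (Priya): min(11, -17, -9) = -17
E (Omar): max(-15, -17) = -15
P (Priya): min(-12, -17) = -17
Q (Priya): min(15, -8) = -8
F (Omar): max(-17, -8) = -8
B (Priya): min(-15, -8) = -15
root (Omar): max(-12, -15) = -12
At root, Omar picks A (highest: -12).
At A, Priya picks C (lowest: -12).
At C, Omar picks H (highest: -12).
At H, Priya picks leaf6 (lowest: -12).
Terminal value -12.

root -> A -> C -> H -> leaf6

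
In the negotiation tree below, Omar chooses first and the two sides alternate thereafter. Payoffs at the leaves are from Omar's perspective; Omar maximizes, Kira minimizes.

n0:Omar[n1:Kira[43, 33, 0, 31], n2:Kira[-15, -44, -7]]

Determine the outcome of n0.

0

n1 (Kira): min(43, 33, 0, 31) = 0
n2 (Kira): min(-15, -44, -7) = -44
n0 (Omar): max(0, -44) = 0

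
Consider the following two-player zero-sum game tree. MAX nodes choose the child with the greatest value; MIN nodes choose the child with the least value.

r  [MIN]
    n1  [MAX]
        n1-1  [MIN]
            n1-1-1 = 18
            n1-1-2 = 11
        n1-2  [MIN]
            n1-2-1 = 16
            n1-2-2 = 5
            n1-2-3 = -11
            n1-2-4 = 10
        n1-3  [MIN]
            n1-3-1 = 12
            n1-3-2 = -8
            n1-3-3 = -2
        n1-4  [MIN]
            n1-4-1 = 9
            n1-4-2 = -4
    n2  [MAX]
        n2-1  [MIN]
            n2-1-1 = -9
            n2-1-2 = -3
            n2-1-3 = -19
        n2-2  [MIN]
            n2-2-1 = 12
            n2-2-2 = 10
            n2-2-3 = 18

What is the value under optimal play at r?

n1-1 (MIN): min(18, 11) = 11
n1-2 (MIN): min(16, 5, -11, 10) = -11
n1-3 (MIN): min(12, -8, -2) = -8
n1-4 (MIN): min(9, -4) = -4
n1 (MAX): max(11, -11, -8, -4) = 11
n2-1 (MIN): min(-9, -3, -19) = -19
n2-2 (MIN): min(12, 10, 18) = 10
n2 (MAX): max(-19, 10) = 10
r (MIN): min(11, 10) = 10

10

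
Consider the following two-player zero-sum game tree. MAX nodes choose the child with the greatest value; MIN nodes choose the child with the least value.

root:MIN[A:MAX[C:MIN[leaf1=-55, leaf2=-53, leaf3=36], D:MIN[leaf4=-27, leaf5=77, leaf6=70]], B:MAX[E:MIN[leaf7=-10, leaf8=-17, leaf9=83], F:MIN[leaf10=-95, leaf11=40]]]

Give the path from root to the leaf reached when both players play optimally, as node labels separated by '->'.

C (MIN): min(-55, -53, 36) = -55
D (MIN): min(-27, 77, 70) = -27
A (MAX): max(-55, -27) = -27
E (MIN): min(-10, -17, 83) = -17
F (MIN): min(-95, 40) = -95
B (MAX): max(-17, -95) = -17
root (MIN): min(-27, -17) = -27
At root, MIN picks A (lowest: -27).
At A, MAX picks D (highest: -27).
At D, MIN picks leaf4 (lowest: -27).
Terminal value -27.

root -> A -> D -> leaf4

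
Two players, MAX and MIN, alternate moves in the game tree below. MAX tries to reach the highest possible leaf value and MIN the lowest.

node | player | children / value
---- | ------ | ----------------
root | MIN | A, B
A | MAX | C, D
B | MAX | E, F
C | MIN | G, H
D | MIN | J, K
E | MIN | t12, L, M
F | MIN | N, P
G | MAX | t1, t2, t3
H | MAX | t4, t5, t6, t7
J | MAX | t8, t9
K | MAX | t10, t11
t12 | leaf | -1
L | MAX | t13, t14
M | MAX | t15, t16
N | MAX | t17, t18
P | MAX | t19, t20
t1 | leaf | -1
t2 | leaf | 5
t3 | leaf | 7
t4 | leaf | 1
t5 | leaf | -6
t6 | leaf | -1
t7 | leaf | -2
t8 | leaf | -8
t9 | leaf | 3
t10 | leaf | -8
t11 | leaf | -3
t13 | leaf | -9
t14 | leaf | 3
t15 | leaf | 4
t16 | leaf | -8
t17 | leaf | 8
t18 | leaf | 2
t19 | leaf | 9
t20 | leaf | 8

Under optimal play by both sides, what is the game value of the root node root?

1

G (MAX): max(-1, 5, 7) = 7
H (MAX): max(1, -6, -1, -2) = 1
C (MIN): min(7, 1) = 1
J (MAX): max(-8, 3) = 3
K (MAX): max(-8, -3) = -3
D (MIN): min(3, -3) = -3
A (MAX): max(1, -3) = 1
L (MAX): max(-9, 3) = 3
M (MAX): max(4, -8) = 4
E (MIN): min(-1, 3, 4) = -1
N (MAX): max(8, 2) = 8
P (MAX): max(9, 8) = 9
F (MIN): min(8, 9) = 8
B (MAX): max(-1, 8) = 8
root (MIN): min(1, 8) = 1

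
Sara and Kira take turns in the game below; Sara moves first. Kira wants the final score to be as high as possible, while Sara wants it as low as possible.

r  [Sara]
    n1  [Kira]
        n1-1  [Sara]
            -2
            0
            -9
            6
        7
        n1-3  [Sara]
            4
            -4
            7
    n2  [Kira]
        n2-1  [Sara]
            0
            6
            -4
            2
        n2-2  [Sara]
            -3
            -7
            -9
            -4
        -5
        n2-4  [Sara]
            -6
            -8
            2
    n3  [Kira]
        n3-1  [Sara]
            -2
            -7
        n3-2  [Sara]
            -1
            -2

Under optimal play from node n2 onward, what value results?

n2-1 (Sara): min(0, 6, -4, 2) = -4
n2-2 (Sara): min(-3, -7, -9, -4) = -9
n2-4 (Sara): min(-6, -8, 2) = -8
n2 (Kira): max(-4, -9, -5, -8) = -4

-4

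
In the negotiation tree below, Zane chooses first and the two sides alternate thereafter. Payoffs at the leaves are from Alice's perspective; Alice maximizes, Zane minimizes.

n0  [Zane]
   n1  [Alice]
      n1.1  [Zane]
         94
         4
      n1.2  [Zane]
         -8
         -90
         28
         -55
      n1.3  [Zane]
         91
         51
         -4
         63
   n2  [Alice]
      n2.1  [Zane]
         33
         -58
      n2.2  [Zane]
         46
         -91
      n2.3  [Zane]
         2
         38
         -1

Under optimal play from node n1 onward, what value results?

n1.1 (Zane): min(94, 4) = 4
n1.2 (Zane): min(-8, -90, 28, -55) = -90
n1.3 (Zane): min(91, 51, -4, 63) = -4
n1 (Alice): max(4, -90, -4) = 4

4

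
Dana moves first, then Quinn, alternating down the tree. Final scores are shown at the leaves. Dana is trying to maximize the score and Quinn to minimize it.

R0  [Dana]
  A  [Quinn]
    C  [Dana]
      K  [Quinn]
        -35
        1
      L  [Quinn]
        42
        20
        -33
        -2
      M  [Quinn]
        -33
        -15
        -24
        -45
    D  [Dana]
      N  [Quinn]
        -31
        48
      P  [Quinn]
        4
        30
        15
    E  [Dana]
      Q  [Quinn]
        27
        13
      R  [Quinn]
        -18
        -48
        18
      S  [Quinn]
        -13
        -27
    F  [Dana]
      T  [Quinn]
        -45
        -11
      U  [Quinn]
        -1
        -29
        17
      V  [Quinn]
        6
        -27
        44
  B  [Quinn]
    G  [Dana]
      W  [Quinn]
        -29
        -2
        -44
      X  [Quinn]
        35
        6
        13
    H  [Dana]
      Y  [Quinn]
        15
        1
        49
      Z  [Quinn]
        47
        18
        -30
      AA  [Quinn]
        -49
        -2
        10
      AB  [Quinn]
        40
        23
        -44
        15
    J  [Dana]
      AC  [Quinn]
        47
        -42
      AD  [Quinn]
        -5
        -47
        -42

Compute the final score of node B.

W (Quinn): min(-29, -2, -44) = -44
X (Quinn): min(35, 6, 13) = 6
G (Dana): max(-44, 6) = 6
Y (Quinn): min(15, 1, 49) = 1
Z (Quinn): min(47, 18, -30) = -30
AA (Quinn): min(-49, -2, 10) = -49
AB (Quinn): min(40, 23, -44, 15) = -44
H (Dana): max(1, -30, -49, -44) = 1
AC (Quinn): min(47, -42) = -42
AD (Quinn): min(-5, -47, -42) = -47
J (Dana): max(-42, -47) = -42
B (Quinn): min(6, 1, -42) = -42

-42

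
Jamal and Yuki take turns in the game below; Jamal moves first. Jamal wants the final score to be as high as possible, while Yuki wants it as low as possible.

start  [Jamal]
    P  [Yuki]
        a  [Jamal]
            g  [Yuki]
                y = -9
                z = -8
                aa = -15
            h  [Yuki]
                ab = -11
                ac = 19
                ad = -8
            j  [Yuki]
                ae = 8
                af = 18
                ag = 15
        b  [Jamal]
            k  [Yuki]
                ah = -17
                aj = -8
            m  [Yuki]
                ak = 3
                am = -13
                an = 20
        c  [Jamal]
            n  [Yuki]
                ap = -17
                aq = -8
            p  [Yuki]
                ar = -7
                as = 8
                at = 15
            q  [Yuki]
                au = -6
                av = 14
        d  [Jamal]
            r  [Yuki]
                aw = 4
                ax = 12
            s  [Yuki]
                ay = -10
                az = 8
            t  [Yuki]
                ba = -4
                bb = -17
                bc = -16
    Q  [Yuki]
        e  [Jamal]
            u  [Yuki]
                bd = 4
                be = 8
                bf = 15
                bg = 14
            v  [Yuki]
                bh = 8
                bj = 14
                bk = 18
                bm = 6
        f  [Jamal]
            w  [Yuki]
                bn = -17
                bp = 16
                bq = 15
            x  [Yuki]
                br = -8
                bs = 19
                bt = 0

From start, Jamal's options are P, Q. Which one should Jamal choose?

g (Yuki): min(-9, -8, -15) = -15
h (Yuki): min(-11, 19, -8) = -11
j (Yuki): min(8, 18, 15) = 8
a (Jamal): max(-15, -11, 8) = 8
k (Yuki): min(-17, -8) = -17
m (Yuki): min(3, -13, 20) = -13
b (Jamal): max(-17, -13) = -13
n (Yuki): min(-17, -8) = -17
p (Yuki): min(-7, 8, 15) = -7
q (Yuki): min(-6, 14) = -6
c (Jamal): max(-17, -7, -6) = -6
r (Yuki): min(4, 12) = 4
s (Yuki): min(-10, 8) = -10
t (Yuki): min(-4, -17, -16) = -17
d (Jamal): max(4, -10, -17) = 4
P (Yuki): min(8, -13, -6, 4) = -13
u (Yuki): min(4, 8, 15, 14) = 4
v (Yuki): min(8, 14, 18, 6) = 6
e (Jamal): max(4, 6) = 6
w (Yuki): min(-17, 16, 15) = -17
x (Yuki): min(-8, 19, 0) = -8
f (Jamal): max(-17, -8) = -8
Q (Yuki): min(6, -8) = -8
start (Jamal): max(-13, -8) = -8
Jamal at start wants the highest of {P=-13, Q=-8}, so chooses Q.

Q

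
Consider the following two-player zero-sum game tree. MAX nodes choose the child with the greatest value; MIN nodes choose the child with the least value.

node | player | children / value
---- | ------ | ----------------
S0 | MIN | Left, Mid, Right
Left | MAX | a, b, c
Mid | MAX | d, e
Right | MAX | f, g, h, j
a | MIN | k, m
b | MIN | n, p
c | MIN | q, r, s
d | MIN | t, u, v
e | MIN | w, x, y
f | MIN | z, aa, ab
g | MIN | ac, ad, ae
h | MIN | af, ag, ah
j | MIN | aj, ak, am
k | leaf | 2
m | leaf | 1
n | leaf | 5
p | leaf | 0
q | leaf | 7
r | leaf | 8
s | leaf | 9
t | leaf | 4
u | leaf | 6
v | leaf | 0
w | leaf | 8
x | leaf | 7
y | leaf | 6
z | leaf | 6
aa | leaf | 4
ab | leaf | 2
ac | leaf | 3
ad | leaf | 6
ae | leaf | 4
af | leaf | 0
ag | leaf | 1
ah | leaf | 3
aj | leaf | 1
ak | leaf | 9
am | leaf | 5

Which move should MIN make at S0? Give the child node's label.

Right

a (MIN): min(2, 1) = 1
b (MIN): min(5, 0) = 0
c (MIN): min(7, 8, 9) = 7
Left (MAX): max(1, 0, 7) = 7
d (MIN): min(4, 6, 0) = 0
e (MIN): min(8, 7, 6) = 6
Mid (MAX): max(0, 6) = 6
f (MIN): min(6, 4, 2) = 2
g (MIN): min(3, 6, 4) = 3
h (MIN): min(0, 1, 3) = 0
j (MIN): min(1, 9, 5) = 1
Right (MAX): max(2, 3, 0, 1) = 3
S0 (MIN): min(7, 6, 3) = 3
MIN at S0 wants the lowest of {Left=7, Mid=6, Right=3}, so chooses Right.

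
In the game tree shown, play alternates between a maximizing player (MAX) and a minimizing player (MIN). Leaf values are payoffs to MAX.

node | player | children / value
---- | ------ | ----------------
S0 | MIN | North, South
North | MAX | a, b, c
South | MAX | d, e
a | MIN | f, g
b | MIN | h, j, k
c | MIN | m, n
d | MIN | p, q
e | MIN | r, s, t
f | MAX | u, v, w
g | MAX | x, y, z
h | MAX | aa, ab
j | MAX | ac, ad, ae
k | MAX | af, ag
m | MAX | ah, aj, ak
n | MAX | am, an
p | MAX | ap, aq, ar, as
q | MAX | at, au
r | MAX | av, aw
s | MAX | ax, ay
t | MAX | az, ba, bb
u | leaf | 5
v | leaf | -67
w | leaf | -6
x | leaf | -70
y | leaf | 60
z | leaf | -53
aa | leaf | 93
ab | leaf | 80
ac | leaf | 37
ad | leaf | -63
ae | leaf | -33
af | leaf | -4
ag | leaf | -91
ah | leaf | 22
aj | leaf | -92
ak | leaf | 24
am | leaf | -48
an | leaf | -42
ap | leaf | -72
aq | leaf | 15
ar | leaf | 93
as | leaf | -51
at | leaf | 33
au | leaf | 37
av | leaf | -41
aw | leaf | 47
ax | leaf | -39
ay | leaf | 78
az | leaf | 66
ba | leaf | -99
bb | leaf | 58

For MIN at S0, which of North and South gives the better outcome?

f (MAX): max(5, -67, -6) = 5
g (MAX): max(-70, 60, -53) = 60
a (MIN): min(5, 60) = 5
h (MAX): max(93, 80) = 93
j (MAX): max(37, -63, -33) = 37
k (MAX): max(-4, -91) = -4
b (MIN): min(93, 37, -4) = -4
m (MAX): max(22, -92, 24) = 24
n (MAX): max(-48, -42) = -42
c (MIN): min(24, -42) = -42
North (MAX): max(5, -4, -42) = 5
p (MAX): max(-72, 15, 93, -51) = 93
q (MAX): max(33, 37) = 37
d (MIN): min(93, 37) = 37
r (MAX): max(-41, 47) = 47
s (MAX): max(-39, 78) = 78
t (MAX): max(66, -99, 58) = 66
e (MIN): min(47, 78, 66) = 47
South (MAX): max(37, 47) = 47
MIN prefers the lower value; North=5, South=47. North is better since 5 < 47.

North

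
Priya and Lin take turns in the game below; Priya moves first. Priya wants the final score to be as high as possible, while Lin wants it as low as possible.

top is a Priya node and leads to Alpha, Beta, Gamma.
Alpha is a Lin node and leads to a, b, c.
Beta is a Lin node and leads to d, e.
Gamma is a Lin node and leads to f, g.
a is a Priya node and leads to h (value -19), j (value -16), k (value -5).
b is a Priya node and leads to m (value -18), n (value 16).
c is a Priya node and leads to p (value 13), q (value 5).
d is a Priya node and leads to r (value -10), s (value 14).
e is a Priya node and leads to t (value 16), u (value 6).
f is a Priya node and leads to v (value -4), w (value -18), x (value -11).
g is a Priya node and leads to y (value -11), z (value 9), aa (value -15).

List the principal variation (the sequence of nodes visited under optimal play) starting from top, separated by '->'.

top -> Beta -> d -> s

a (Priya): max(-19, -16, -5) = -5
b (Priya): max(-18, 16) = 16
c (Priya): max(13, 5) = 13
Alpha (Lin): min(-5, 16, 13) = -5
d (Priya): max(-10, 14) = 14
e (Priya): max(16, 6) = 16
Beta (Lin): min(14, 16) = 14
f (Priya): max(-4, -18, -11) = -4
g (Priya): max(-11, 9, -15) = 9
Gamma (Lin): min(-4, 9) = -4
top (Priya): max(-5, 14, -4) = 14
At top, Priya picks Beta (highest: 14).
At Beta, Lin picks d (lowest: 14).
At d, Priya picks s (highest: 14).
Terminal value 14.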